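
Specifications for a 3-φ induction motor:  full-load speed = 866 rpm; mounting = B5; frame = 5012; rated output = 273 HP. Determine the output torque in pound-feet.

1660 lb·ft

P_out = 273 × 746 = 203658 W
ω = 2π × 866/60 = 90.69 rad/s
τ = P_out/ω = 203658/90.69 = 2246 N·m
In lb·ft: 2246/1.356 = 1660 lb·ft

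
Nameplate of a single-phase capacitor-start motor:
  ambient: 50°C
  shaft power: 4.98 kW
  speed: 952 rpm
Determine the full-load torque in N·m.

ω = 2π × 952/60 = 99.69 rad/s
τ = P/ω = 4980/99.69 = 50 N·m

50 N·m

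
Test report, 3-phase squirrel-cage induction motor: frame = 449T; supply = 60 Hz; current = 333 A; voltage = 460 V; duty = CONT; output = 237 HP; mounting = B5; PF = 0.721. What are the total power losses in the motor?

14.5 kW

P_in = √3·V·I·cosφ = 1.732×460×333×0.721 = 191287 W
P_out = 237×746 = 176802 W
Losses = P_in − P_out = 191287 − 176802 = 14485 W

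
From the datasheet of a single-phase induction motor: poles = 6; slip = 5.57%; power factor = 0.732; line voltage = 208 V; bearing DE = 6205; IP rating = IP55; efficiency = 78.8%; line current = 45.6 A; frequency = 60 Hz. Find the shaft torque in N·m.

P_in = V·I·cosφ = 208 × 45.6 × 0.732 = 6943 W
P_out = η·P_in = 0.788 × 6943 = 5471 W
n_s = 120×60/6 = 1200 rpm; n = 1200×(1−0.0557) = 1133 rpm
ω = 2π×1133/60 = 118.6 rad/s
τ = P_out/ω = 5471/118.6 = 46.1 N·m

46.1 N·m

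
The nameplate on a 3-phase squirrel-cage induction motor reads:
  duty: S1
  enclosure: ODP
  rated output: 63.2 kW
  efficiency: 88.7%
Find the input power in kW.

71.3 kW

P_out = 63200 W
P_in = P_out/η = 63200/0.887 = 71251 W = 71.3 kW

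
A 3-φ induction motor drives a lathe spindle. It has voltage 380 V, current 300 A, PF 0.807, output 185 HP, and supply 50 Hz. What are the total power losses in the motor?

21300 W

P_in = √3·V·I·cosφ = 1.732×380×300×0.807 = 159341 W
P_out = 185×746 = 138010 W
Losses = P_in − P_out = 159341 − 138010 = 21331 W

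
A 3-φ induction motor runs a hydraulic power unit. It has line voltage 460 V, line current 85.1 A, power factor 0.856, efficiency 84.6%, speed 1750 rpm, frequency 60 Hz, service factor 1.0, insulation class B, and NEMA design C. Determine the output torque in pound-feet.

198 lb·ft

P_in = √3·V·I·cosφ = 1.732 × 460 × 85.1 × 0.856 = 58038 W
P_out = η·P_in = 0.846 × 58038 = 49100 W
n = 1750 rpm
ω = 2π×1750/60 = 183.3 rad/s
τ = P_out/ω = 49100/183.3 = 267.9 N·m
In lb·ft: 267.9/1.356 = 198 lb·ft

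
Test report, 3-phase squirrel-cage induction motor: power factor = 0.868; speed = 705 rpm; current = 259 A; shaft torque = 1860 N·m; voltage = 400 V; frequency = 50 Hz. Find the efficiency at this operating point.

88.2 %

ω = 2π × 705/60 = 73.83 rad/s; P_out = τω = 1860 × 73.83 = 137324 W
P_in = √3·V_L·I_L·cosφ = 1.732 × 400 × 259 × 0.868 = 155750 W
η = P_out / P_in = 137324 / 155750 = 0.882 = 88.2%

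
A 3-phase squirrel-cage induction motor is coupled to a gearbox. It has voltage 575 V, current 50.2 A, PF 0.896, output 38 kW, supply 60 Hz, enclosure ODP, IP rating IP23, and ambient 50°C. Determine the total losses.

6800 W

P_in = √3·V·I·cosφ = 1.732×575×50.2×0.896 = 44795 W
P_out = 38000 W
Losses = P_in − P_out = 44795 − 38000 = 6795 W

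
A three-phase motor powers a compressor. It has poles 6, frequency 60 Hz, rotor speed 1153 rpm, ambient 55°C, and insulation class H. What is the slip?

n_s = 120f/p = 120×60/6 = 1200 rpm
s = (n_s − n)/n_s = (1200 − 1153)/1200 = 0.0392

3.92 %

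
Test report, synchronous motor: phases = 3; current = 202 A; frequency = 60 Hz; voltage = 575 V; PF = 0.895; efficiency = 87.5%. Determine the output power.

P_in = √3·V·I·cosφ = 1.732 × 575 × 202 × 0.895 = 180049 W
P_out = η·P_in = 0.875 × 180049 = 157543 W

158 kW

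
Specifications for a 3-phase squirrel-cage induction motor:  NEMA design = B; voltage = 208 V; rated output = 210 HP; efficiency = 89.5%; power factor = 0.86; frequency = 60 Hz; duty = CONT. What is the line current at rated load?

565 A

P_out = 210 × 746 = 156660 W
P_in = P_out / η = 156660 / 0.895 = 175039 W
I_L = P_in / (√3·V_L·cosφ) = 175039 / (1.732 × 208 × 0.86) = 565 A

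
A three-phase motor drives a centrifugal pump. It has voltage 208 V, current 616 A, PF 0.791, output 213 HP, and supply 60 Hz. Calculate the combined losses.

16.6 kW

P_in = √3·V·I·cosφ = 1.732×208×616×0.791 = 175537 W
P_out = 213×746 = 158898 W
Losses = P_in − P_out = 175537 − 158898 = 16639 W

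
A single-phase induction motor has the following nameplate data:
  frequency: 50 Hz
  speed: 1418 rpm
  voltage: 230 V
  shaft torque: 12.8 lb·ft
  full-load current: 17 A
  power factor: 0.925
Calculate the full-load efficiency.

71.3 %

τ = 12.8 lb·ft × 1.356 = 17.36 N·m
ω = 2π × 1418/60 = 148.5 rad/s; P_out = τω = 17.36 × 148.5 = 2578 W
P_in = V·I·cosφ = 230 × 17 × 0.925 = 3617 W
η = P_out / P_in = 2578 / 3617 = 0.713 = 71.3%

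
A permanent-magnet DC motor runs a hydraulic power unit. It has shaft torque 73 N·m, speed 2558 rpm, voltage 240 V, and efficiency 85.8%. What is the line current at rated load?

95 A

ω = 2π×2558/60 = 267.9 rad/s; P_out = τω = 73 × 267.9 = 19557 W
P_in = P_out / η = 19557 / 0.858 = 22794 W
I = P_in / V = 22794 / 240 = 95 A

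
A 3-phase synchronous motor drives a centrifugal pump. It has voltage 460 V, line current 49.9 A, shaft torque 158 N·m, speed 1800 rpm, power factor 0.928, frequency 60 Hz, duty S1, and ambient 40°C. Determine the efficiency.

80.7 %

ω = 2π × 1800/60 = 188.5 rad/s; P_out = τω = 158 × 188.5 = 29783 W
P_in = √3·V_L·I_L·cosφ = 1.732 × 460 × 49.9 × 0.928 = 36894 W
η = P_out / P_in = 29783 / 36894 = 0.807 = 80.7%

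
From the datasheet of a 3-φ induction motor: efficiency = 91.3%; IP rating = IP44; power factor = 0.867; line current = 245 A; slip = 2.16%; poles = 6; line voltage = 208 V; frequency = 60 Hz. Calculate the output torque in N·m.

P_in = √3·V·I·cosφ = 1.732 × 208 × 245 × 0.867 = 76524 W
P_out = η·P_in = 0.913 × 76524 = 69866 W
n_s = 120×60/6 = 1200 rpm; n = 1200×(1−0.0216) = 1174 rpm
ω = 2π×1174/60 = 122.9 rad/s
τ = P_out/ω = 69866/122.9 = 568 N·m

568 N·m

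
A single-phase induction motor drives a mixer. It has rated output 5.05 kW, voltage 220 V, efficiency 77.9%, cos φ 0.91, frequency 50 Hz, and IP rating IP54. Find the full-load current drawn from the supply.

P_out = 5.05 kW = 5050 W
P_in = P_out / η = 5050 / 0.779 = 6483 W
I = P_in / (V·cosφ) = 6483 / (220 × 0.91) = 32.4 A

32.4 A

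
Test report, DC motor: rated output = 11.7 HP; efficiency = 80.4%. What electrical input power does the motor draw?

P_out = 11.7 × 746 = 8728 W
P_in = P_out/η = 8728/0.804 = 10856 W = 10.9 kW

10.9 kW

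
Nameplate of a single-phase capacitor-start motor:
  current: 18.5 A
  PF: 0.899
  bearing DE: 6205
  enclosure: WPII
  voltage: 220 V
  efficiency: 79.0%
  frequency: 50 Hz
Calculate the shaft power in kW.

2.89 kW

P_in = V·I·cosφ = 220 × 18.5 × 0.899 = 3659 W
P_out = η·P_in = 0.79 × 3659 = 2891 W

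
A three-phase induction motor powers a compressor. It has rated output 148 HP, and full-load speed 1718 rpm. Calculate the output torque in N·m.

614 N·m

P_out = 148 × 746 = 110408 W
ω = 2π × 1718/60 = 179.9 rad/s
τ = P_out/ω = 110408/179.9 = 614 N·m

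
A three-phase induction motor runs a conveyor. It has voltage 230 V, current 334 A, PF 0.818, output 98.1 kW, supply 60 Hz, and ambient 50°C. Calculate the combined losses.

P_in = √3·V·I·cosφ = 1.732×230×334×0.818 = 108837 W
P_out = 98100 W
Losses = P_in − P_out = 108837 − 98100 = 10737 W

10700 W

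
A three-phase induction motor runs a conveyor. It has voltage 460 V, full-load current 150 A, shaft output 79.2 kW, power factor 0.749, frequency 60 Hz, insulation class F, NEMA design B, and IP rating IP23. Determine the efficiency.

P_out = 79.2 kW = 79200 W
P_in = √3·V_L·I_L·cosφ = 1.732 × 460 × 150 × 0.749 = 89511 W
η = P_out / P_in = 79200 / 89511 = 0.885 = 88.5%

88.5 %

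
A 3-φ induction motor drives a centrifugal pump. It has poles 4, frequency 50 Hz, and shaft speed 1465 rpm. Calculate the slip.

2.33 %

n_s = 120f/p = 120×50/4 = 1500 rpm
s = (n_s − n)/n_s = (1500 − 1465)/1500 = 0.0233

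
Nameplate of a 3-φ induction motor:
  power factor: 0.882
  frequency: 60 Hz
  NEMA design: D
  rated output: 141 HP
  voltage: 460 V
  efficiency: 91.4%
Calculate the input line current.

164 A

P_out = 141 × 746 = 105186 W
P_in = P_out / η = 105186 / 0.914 = 115083 W
I_L = P_in / (√3·V_L·cosφ) = 115083 / (1.732 × 460 × 0.882) = 164 A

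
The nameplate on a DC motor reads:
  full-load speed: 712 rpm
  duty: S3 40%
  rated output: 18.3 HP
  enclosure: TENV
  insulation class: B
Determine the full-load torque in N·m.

P_out = 18.3 × 746 = 13652 W
ω = 2π × 712/60 = 74.56 rad/s
τ = P_out/ω = 13652/74.56 = 183 N·m

183 N·m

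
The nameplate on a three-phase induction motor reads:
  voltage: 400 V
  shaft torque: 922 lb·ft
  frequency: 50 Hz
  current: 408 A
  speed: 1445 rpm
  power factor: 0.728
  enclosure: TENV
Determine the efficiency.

τ = 922 lb·ft × 1.356 = 1250 N·m
ω = 2π × 1445/60 = 151.3 rad/s; P_out = τω = 1250 × 151.3 = 189125 W
P_in = √3·V_L·I_L·cosφ = 1.732 × 400 × 408 × 0.728 = 205778 W
η = P_out / P_in = 189125 / 205778 = 0.919 = 91.9%

91.9 %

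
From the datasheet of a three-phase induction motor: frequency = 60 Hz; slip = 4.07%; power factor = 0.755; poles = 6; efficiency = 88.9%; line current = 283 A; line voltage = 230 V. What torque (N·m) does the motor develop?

628 N·m

P_in = √3·V·I·cosφ = 1.732 × 230 × 283 × 0.755 = 85116 W
P_out = η·P_in = 0.889 × 85116 = 75668 W
n_s = 120×60/6 = 1200 rpm; n = 1200×(1−0.0407) = 1151 rpm
ω = 2π×1151/60 = 120.5 rad/s
τ = P_out/ω = 75668/120.5 = 628 N·m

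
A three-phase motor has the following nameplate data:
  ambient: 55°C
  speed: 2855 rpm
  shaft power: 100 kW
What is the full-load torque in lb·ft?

ω = 2π × 2855/60 = 299 rad/s
τ = P/ω = 100000/299 = 334.4 N·m
In lb·ft: 334.4/1.356 = 247 lb·ft

247 lb·ft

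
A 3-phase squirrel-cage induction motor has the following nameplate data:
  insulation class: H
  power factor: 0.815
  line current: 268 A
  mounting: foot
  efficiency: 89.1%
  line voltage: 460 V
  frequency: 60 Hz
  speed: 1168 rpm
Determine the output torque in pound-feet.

P_in = √3·V·I·cosφ = 1.732 × 460 × 268 × 0.815 = 174020 W
P_out = η·P_in = 0.891 × 174020 = 155052 W
n = 1168 rpm
ω = 2π×1168/60 = 122.3 rad/s
τ = P_out/ω = 155052/122.3 = 1268 N·m
In lb·ft: 1268/1.356 = 935 lb·ft

935 lb·ft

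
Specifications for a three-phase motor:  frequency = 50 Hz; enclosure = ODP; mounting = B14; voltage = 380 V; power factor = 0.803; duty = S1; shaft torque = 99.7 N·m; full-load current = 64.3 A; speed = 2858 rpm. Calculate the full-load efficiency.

87.8 %

ω = 2π × 2858/60 = 299.3 rad/s; P_out = τω = 99.7 × 299.3 = 29840 W
P_in = √3·V_L·I_L·cosφ = 1.732 × 380 × 64.3 × 0.803 = 33983 W
η = P_out / P_in = 29840 / 33983 = 0.878 = 87.8%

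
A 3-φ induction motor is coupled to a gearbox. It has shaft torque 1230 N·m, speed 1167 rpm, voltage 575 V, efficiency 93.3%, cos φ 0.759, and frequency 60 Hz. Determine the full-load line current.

213 A

ω = 2π×1167/60 = 122.2 rad/s; P_out = τω = 1230 × 122.2 = 150306 W
P_in = P_out / η = 150306 / 0.933 = 161100 W
I_L = P_in / (√3·V_L·cosφ) = 161100 / (1.732 × 575 × 0.759) = 213 A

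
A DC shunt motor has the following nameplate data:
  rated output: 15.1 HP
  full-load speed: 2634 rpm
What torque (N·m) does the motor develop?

40.8 N·m

P_out = 15.1 × 746 = 11265 W
ω = 2π × 2634/60 = 275.8 rad/s
τ = P_out/ω = 11265/275.8 = 40.8 N·m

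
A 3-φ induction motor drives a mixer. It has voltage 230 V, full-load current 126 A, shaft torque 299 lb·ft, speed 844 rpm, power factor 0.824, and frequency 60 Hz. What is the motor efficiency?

τ = 299 lb·ft × 1.356 = 405.4 N·m
ω = 2π × 844/60 = 88.38 rad/s; P_out = τω = 405.4 × 88.38 = 35829 W
P_in = √3·V_L·I_L·cosφ = 1.732 × 230 × 126 × 0.824 = 41359 W
η = P_out / P_in = 35829 / 41359 = 0.866 = 86.6%

86.6 %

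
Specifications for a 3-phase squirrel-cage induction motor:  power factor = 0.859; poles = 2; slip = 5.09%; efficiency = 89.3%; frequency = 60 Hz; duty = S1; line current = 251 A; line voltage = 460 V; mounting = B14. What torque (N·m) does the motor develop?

P_in = √3·V·I·cosφ = 1.732 × 460 × 251 × 0.859 = 171780 W
P_out = η·P_in = 0.893 × 171780 = 153400 W
n_s = 120×60/2 = 3600 rpm; n = 3600×(1−0.0509) = 3417 rpm
ω = 2π×3417/60 = 357.8 rad/s
τ = P_out/ω = 153400/357.8 = 429 N·m

429 N·m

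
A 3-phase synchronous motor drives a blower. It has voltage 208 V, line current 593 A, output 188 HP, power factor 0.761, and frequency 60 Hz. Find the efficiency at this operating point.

86.3 %

P_out = 188 × 746 = 140248 W
P_in = √3·V_L·I_L·cosφ = 1.732 × 208 × 593 × 0.761 = 162574 W
η = P_out / P_in = 140248 / 162574 = 0.863 = 86.3%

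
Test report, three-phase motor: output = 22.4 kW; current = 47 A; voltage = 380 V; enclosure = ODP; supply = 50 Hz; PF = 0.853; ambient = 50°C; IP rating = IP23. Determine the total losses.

P_in = √3·V·I·cosφ = 1.732×380×47×0.853 = 26386 W
P_out = 22400 W
Losses = P_in − P_out = 26386 − 22400 = 3986 W

3990 W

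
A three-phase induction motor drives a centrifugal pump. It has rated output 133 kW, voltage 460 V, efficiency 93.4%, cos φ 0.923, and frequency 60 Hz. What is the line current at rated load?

P_out = 133 kW = 133000 W
P_in = P_out / η = 133000 / 0.934 = 142398 W
I_L = P_in / (√3·V_L·cosφ) = 142398 / (1.732 × 460 × 0.923) = 194 A

194 A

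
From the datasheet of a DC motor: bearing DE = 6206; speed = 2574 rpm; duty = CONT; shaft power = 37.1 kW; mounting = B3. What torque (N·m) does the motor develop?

ω = 2π × 2574/60 = 269.5 rad/s
τ = P/ω = 37100/269.5 = 138 N·m

138 N·m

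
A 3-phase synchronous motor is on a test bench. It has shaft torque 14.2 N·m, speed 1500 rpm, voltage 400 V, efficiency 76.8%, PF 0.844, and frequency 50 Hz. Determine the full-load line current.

4.97 A

ω = 2π×1500/60 = 157.1 rad/s; P_out = τω = 14.2 × 157.1 = 2231 W
P_in = P_out / η = 2231 / 0.768 = 2905 W
I_L = P_in / (√3·V_L·cosφ) = 2905 / (1.732 × 400 × 0.844) = 4.97 A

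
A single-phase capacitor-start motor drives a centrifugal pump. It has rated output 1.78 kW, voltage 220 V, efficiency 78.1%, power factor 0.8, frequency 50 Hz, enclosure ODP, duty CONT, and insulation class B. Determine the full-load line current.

12.9 A

P_out = 1.78 kW = 1780 W
P_in = P_out / η = 1780 / 0.781 = 2279 W
I = P_in / (V·cosφ) = 2279 / (220 × 0.8) = 12.9 A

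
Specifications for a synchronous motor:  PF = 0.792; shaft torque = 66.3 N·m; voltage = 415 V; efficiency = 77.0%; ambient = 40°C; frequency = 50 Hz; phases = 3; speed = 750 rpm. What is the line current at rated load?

ω = 2π×750/60 = 78.54 rad/s; P_out = τω = 66.3 × 78.54 = 5207 W
P_in = P_out / η = 5207 / 0.770 = 6762 W
I_L = P_in / (√3·V_L·cosφ) = 6762 / (1.732 × 415 × 0.792) = 11.9 A

11.9 A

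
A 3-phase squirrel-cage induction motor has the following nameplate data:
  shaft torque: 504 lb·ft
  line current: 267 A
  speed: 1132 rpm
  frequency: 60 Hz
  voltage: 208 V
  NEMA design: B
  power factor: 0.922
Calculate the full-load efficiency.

τ = 504 lb·ft × 1.356 = 683.4 N·m
ω = 2π × 1132/60 = 118.5 rad/s; P_out = τω = 683.4 × 118.5 = 80983 W
P_in = √3·V_L·I_L·cosφ = 1.732 × 208 × 267 × 0.922 = 88686 W
η = P_out / P_in = 80983 / 88686 = 0.913 = 91.3%

91.3 %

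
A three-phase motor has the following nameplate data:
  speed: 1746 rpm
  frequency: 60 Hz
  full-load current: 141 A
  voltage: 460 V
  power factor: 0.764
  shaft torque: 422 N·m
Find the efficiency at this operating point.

89.9 %

ω = 2π × 1746/60 = 182.8 rad/s; P_out = τω = 422 × 182.8 = 77142 W
P_in = √3·V_L·I_L·cosφ = 1.732 × 460 × 141 × 0.764 = 85826 W
η = P_out / P_in = 77142 / 85826 = 0.899 = 89.9%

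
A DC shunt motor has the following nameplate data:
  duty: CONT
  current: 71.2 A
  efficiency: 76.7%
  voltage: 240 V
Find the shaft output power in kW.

13.1 kW

P_in = V·I = 240 × 71.2 = 17088 W
P_out = η·P_in = 0.767 × 17088 = 13106 W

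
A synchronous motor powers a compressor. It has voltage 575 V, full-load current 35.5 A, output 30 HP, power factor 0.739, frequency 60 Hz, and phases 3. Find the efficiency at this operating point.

P_out = 30 × 746 = 22380 W
P_in = √3·V_L·I_L·cosφ = 1.732 × 575 × 35.5 × 0.739 = 26127 W
η = P_out / P_in = 22380 / 26127 = 0.857 = 85.7%

85.7 %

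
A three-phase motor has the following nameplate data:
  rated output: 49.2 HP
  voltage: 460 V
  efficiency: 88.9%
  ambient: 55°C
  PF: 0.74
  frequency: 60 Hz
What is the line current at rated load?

P_out = 49.2 × 746 = 36703 W
P_in = P_out / η = 36703 / 0.889 = 41286 W
I_L = P_in / (√3·V_L·cosφ) = 41286 / (1.732 × 460 × 0.74) = 70 A

70 A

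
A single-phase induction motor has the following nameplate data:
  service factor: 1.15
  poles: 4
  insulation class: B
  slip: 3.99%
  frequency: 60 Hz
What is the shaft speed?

1728 rpm

n_s = 120f/p = 120×60/4 = 1800 rpm
n = n_s(1 − s) = 1800 × (1 − 0.0399) = 1728 rpm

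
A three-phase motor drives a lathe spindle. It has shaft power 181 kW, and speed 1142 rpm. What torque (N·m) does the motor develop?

1510 N·m

ω = 2π × 1142/60 = 119.6 rad/s
τ = P/ω = 181000/119.6 = 1510 N·m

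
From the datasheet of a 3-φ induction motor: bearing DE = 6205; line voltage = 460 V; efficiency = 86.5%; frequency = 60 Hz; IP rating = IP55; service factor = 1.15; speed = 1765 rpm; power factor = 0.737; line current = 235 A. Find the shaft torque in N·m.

P_in = √3·V·I·cosφ = 1.732 × 460 × 235 × 0.737 = 137988 W
P_out = η·P_in = 0.865 × 137988 = 119360 W
n = 1765 rpm
ω = 2π×1765/60 = 184.8 rad/s
τ = P_out/ω = 119360/184.8 = 646 N·m

646 N·m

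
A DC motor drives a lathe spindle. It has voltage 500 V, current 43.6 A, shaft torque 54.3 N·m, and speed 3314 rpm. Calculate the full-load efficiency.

86.4 %

ω = 2π × 3314/60 = 347 rad/s; P_out = τω = 54.3 × 347 = 18842 W
P_in = V·I = 500 × 43.6 = 21800 W
η = P_out / P_in = 18842 / 21800 = 0.864 = 86.4%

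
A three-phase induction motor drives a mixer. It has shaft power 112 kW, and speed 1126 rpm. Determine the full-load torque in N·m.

950 N·m

ω = 2π × 1126/60 = 117.9 rad/s
τ = P/ω = 112000/117.9 = 950 N·m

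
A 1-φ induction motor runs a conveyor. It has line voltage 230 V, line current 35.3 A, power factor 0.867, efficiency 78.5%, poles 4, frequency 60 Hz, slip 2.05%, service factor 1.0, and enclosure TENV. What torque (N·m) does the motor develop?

P_in = V·I·cosφ = 230 × 35.3 × 0.867 = 7039 W
P_out = η·P_in = 0.785 × 7039 = 5526 W
n_s = 120×60/4 = 1800 rpm; n = 1800×(1−0.0205) = 1763 rpm
ω = 2π×1763/60 = 184.6 rad/s
τ = P_out/ω = 5526/184.6 = 29.9 N·m

29.9 N·m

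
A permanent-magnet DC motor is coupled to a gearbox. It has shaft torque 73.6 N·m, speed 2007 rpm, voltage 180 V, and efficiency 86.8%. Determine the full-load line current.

ω = 2π×2007/60 = 210.2 rad/s; P_out = τω = 73.6 × 210.2 = 15471 W
P_in = P_out / η = 15471 / 0.868 = 17824 W
I = P_in / V = 17824 / 180 = 99 A

99 A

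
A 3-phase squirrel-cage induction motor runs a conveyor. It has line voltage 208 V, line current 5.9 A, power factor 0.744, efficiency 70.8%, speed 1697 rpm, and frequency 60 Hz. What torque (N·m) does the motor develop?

P_in = √3·V·I·cosφ = 1.732 × 208 × 5.9 × 0.744 = 1581 W
P_out = η·P_in = 0.708 × 1581 = 1119 W
n = 1697 rpm
ω = 2π×1697/60 = 177.7 rad/s
τ = P_out/ω = 1119/177.7 = 6.3 N·m

6.3 N·m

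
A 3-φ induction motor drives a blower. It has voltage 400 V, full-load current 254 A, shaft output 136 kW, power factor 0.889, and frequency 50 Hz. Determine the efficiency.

P_out = 136 kW = 136000 W
P_in = √3·V_L·I_L·cosφ = 1.732 × 400 × 254 × 0.889 = 156438 W
η = P_out / P_in = 136000 / 156438 = 0.869 = 86.9%

86.9 %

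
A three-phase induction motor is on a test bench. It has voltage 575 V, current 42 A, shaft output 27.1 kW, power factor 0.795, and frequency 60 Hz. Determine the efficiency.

81.5 %

P_out = 27.1 kW = 27100 W
P_in = √3·V_L·I_L·cosφ = 1.732 × 575 × 42 × 0.795 = 33253 W
η = P_out / P_in = 27100 / 33253 = 0.815 = 81.5%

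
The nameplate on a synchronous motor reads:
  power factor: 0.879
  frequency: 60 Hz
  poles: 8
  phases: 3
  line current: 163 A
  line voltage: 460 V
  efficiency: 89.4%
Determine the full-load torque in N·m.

P_in = √3·V·I·cosφ = 1.732 × 460 × 163 × 0.879 = 114152 W
P_out = η·P_in = 0.894 × 114152 = 102052 W
n = n_s = 120×60/8 = 900 rpm (synchronous)
ω = 2π×900/60 = 94.25 rad/s
τ = P_out/ω = 102052/94.25 = 1080 N·m

1080 N·m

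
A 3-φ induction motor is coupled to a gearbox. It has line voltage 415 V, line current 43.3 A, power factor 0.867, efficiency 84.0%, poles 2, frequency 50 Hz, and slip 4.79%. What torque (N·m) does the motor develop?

P_in = √3·V·I·cosφ = 1.732 × 415 × 43.3 × 0.867 = 26984 W
P_out = η·P_in = 0.84 × 26984 = 22667 W
n_s = 120×50/2 = 3000 rpm; n = 3000×(1−0.0479) = 2856 rpm
ω = 2π×2856/60 = 299.1 rad/s
τ = P_out/ω = 22667/299.1 = 75.8 N·m

75.8 N·m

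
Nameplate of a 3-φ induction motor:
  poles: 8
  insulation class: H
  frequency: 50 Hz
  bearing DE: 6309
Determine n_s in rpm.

n_s = 120f/p = 120×50/8 = 750 rpm

750 rpm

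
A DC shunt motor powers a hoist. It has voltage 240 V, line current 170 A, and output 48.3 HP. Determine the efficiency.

88.3 %

P_out = 48.3 × 746 = 36032 W
P_in = V·I = 240 × 170 = 40800 W
η = P_out / P_in = 36032 / 40800 = 0.883 = 88.3%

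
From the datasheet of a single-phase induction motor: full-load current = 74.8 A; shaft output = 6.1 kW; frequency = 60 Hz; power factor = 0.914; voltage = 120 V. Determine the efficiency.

74.4 %

P_out = 6.1 kW = 6100 W
P_in = V·I·cosφ = 120 × 74.8 × 0.914 = 8204 W
η = P_out / P_in = 6100 / 8204 = 0.744 = 74.4%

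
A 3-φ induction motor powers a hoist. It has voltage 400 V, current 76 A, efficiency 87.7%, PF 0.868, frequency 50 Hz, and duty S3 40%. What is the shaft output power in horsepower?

P_in = √3·V·I·cosφ = 1.732 × 400 × 76 × 0.868 = 45703 W
P_out = η·P_in = 0.877 × 45703 = 40082 W
= 40082/746 = 53.7 HP

53.7 HP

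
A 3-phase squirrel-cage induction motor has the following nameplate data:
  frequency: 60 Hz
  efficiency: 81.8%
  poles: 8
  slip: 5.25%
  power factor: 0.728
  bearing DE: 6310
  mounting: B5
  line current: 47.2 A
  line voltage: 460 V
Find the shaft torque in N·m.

251 N·m

P_in = √3·V·I·cosφ = 1.732 × 460 × 47.2 × 0.728 = 27377 W
P_out = η·P_in = 0.818 × 27377 = 22394 W
n_s = 120×60/8 = 900 rpm; n = 900×(1−0.0525) = 853 rpm
ω = 2π×853/60 = 89.33 rad/s
τ = P_out/ω = 22394/89.33 = 251 N·m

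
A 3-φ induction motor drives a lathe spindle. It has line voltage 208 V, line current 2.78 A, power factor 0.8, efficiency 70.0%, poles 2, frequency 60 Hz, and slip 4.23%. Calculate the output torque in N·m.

P_in = √3·V·I·cosφ = 1.732 × 208 × 2.78 × 0.8 = 801 W
P_out = η·P_in = 0.7 × 801 = 561 W
n_s = 120×60/2 = 3600 rpm; n = 3600×(1−0.0423) = 3448 rpm
ω = 2π×3448/60 = 361.1 rad/s
τ = P_out/ω = 561/361.1 = 1.55 N·m

1.55 N·m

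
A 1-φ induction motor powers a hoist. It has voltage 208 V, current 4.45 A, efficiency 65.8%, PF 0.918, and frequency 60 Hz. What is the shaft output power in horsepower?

P_in = V·I·cosφ = 208 × 4.45 × 0.918 = 850 W
P_out = η·P_in = 0.658 × 850 = 559 W
= 559/746 = 0.749 HP

0.749 HP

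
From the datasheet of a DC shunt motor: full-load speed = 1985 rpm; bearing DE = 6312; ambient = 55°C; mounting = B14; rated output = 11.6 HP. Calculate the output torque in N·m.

41.6 N·m

P_out = 11.6 × 746 = 8654 W
ω = 2π × 1985/60 = 207.9 rad/s
τ = P_out/ω = 8654/207.9 = 41.6 N·m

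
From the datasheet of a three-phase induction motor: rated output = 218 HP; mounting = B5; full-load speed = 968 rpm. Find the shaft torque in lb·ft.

1180 lb·ft

P_out = 218 × 746 = 162628 W
ω = 2π × 968/60 = 101.4 rad/s
τ = P_out/ω = 162628/101.4 = 1604 N·m
In lb·ft: 1604/1.356 = 1180 lb·ft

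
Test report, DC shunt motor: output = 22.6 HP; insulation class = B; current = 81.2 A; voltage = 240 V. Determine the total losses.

2.63 kW

P_in = V·I = 240×81.2 = 19488 W
P_out = 22.6×746 = 16860 W
Losses = P_in − P_out = 19488 − 16860 = 2628 W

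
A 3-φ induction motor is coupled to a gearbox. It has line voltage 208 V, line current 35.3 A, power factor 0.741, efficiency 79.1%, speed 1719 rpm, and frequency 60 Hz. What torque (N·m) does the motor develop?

41.4 N·m

P_in = √3·V·I·cosφ = 1.732 × 208 × 35.3 × 0.741 = 9423 W
P_out = η·P_in = 0.791 × 9423 = 7454 W
n = 1719 rpm
ω = 2π×1719/60 = 180 rad/s
τ = P_out/ω = 7454/180 = 41.4 N·m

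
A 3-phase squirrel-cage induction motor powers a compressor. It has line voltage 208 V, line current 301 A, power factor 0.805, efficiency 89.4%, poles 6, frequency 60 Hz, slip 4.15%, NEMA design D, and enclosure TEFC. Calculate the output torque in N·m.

648 N·m

P_in = √3·V·I·cosφ = 1.732 × 208 × 301 × 0.805 = 87292 W
P_out = η·P_in = 0.894 × 87292 = 78039 W
n_s = 120×60/6 = 1200 rpm; n = 1200×(1−0.0415) = 1150 rpm
ω = 2π×1150/60 = 120.4 rad/s
τ = P_out/ω = 78039/120.4 = 648 N·m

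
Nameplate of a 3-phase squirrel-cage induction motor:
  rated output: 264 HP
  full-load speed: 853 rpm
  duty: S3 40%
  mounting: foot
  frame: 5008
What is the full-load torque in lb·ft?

P_out = 264 × 746 = 196944 W
ω = 2π × 853/60 = 89.33 rad/s
τ = P_out/ω = 196944/89.33 = 2205 N·m
In lb·ft: 2205/1.356 = 1630 lb·ft

1630 lb·ft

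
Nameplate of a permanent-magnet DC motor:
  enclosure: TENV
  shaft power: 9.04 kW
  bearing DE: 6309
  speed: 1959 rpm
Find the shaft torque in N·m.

ω = 2π × 1959/60 = 205.1 rad/s
τ = P/ω = 9040/205.1 = 44.1 N·m

44.1 N·m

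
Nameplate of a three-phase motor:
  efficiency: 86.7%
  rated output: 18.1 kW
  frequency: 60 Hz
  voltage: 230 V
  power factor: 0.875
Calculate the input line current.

P_out = 18.1 kW = 18100 W
P_in = P_out / η = 18100 / 0.867 = 20877 W
I_L = P_in / (√3·V_L·cosφ) = 20877 / (1.732 × 230 × 0.875) = 59.9 A

59.9 A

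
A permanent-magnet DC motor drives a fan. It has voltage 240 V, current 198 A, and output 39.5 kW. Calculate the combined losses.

P_in = V·I = 240×198 = 47520 W
P_out = 39500 W
Losses = P_in − P_out = 47520 − 39500 = 8020 W

8020 W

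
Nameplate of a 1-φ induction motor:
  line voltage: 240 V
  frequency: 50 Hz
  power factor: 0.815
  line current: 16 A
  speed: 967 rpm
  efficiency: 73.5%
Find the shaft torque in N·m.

22.7 N·m

P_in = V·I·cosφ = 240 × 16 × 0.815 = 3130 W
P_out = η·P_in = 0.735 × 3130 = 2301 W
n = 967 rpm
ω = 2π×967/60 = 101.3 rad/s
τ = P_out/ω = 2301/101.3 = 22.7 N·m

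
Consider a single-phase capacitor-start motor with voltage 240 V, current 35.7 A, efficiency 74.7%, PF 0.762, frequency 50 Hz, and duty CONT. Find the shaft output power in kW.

4.88 kW

P_in = V·I·cosφ = 240 × 35.7 × 0.762 = 6529 W
P_out = η·P_in = 0.747 × 6529 = 4877 W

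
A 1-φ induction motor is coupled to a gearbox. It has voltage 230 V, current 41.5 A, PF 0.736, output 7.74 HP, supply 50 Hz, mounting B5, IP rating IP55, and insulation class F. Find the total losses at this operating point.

P_in = V·I·cosφ = 230×41.5×0.736 = 7025 W
P_out = 7.74×746 = 5774 W
Losses = P_in − P_out = 7025 − 5774 = 1251 W

1250 W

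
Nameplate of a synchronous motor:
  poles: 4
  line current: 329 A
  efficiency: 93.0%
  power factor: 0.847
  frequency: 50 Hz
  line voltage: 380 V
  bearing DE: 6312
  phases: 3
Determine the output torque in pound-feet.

P_in = √3·V·I·cosφ = 1.732 × 380 × 329 × 0.847 = 183405 W
P_out = η·P_in = 0.93 × 183405 = 170567 W
n = n_s = 120×50/4 = 1500 rpm (synchronous)
ω = 2π×1500/60 = 157.1 rad/s
τ = P_out/ω = 170567/157.1 = 1086 N·m
In lb·ft: 1086/1.356 = 801 lb·ft

801 lb·ft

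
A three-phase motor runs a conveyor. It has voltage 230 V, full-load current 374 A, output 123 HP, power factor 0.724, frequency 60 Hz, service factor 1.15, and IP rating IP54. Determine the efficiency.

85.1 %

P_out = 123 × 746 = 91758 W
P_in = √3·V_L·I_L·cosφ = 1.732 × 230 × 374 × 0.724 = 107866 W
η = P_out / P_in = 91758 / 107866 = 0.851 = 85.1%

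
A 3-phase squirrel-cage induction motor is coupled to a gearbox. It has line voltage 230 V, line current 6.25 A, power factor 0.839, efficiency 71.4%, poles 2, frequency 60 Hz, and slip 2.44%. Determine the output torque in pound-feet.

P_in = √3·V·I·cosφ = 1.732 × 230 × 6.25 × 0.839 = 2089 W
P_out = η·P_in = 0.714 × 2089 = 1492 W
n_s = 120×60/2 = 3600 rpm; n = 3600×(1−0.0244) = 3512 rpm
ω = 2π×3512/60 = 367.8 rad/s
τ = P_out/ω = 1492/367.8 = 4.057 N·m
In lb·ft: 4.057/1.356 = 2.99 lb·ft

2.99 lb·ft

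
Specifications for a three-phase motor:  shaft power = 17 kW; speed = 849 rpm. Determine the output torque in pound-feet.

ω = 2π × 849/60 = 88.91 rad/s
τ = P/ω = 17000/88.91 = 191.2 N·m
In lb·ft: 191.2/1.356 = 141 lb·ft

141 lb·ft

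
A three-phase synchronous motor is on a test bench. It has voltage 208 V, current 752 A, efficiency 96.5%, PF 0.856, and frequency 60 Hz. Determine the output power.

224 kW

P_in = √3·V·I·cosφ = 1.732 × 208 × 752 × 0.856 = 231901 W
P_out = η·P_in = 0.965 × 231901 = 223784 W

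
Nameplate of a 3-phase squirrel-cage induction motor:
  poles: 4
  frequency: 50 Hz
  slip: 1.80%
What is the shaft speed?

n_s = 120f/p = 120×50/4 = 1500 rpm
n = n_s(1 − s) = 1500 × (1 − 0.018) = 1473 rpm

1473 rpm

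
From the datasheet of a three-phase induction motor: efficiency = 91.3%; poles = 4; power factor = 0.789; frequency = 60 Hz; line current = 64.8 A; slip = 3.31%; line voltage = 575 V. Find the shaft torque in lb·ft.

P_in = √3·V·I·cosφ = 1.732 × 575 × 64.8 × 0.789 = 50918 W
P_out = η·P_in = 0.913 × 50918 = 46488 W
n_s = 120×60/4 = 1800 rpm; n = 1800×(1−0.0331) = 1740 rpm
ω = 2π×1740/60 = 182.2 rad/s
τ = P_out/ω = 46488/182.2 = 255.1 N·m
In lb·ft: 255.1/1.356 = 188 lb·ft

188 lb·ft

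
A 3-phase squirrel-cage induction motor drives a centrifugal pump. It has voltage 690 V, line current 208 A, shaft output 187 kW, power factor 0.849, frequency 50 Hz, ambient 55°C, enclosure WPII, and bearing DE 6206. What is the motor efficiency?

88.6 %

P_out = 187 kW = 187000 W
P_in = √3·V_L·I_L·cosφ = 1.732 × 690 × 208 × 0.849 = 211042 W
η = P_out / P_in = 187000 / 211042 = 0.886 = 88.6%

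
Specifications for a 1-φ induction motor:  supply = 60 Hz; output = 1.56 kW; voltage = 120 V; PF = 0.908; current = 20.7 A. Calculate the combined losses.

P_in = V·I·cosφ = 120×20.7×0.908 = 2255 W
P_out = 1560 W
Losses = P_in − P_out = 2255 − 1560 = 695 W

695 W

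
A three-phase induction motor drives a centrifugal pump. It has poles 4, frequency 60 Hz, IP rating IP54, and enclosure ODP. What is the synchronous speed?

n_s = 120f/p = 120×60/4 = 1800 rpm

1800 rpm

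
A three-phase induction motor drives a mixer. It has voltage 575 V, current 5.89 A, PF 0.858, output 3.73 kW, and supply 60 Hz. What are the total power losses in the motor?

1.3 kW

P_in = √3·V·I·cosφ = 1.732×575×5.89×0.858 = 5033 W
P_out = 3730 W
Losses = P_in − P_out = 5033 − 3730 = 1303 W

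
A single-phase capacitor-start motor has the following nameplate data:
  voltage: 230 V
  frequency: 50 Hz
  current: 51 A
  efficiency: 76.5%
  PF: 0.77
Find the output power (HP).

P_in = V·I·cosφ = 230 × 51 × 0.77 = 9032 W
P_out = η·P_in = 0.765 × 9032 = 6909 W
= 6909/746 = 9.26 HP

9.26 HP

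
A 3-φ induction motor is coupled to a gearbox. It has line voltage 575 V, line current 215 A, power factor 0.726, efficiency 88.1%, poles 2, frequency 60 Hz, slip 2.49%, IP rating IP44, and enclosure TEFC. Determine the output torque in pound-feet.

P_in = √3·V·I·cosφ = 1.732 × 575 × 215 × 0.726 = 155450 W
P_out = η·P_in = 0.881 × 155450 = 136951 W
n_s = 120×60/2 = 3600 rpm; n = 3600×(1−0.0249) = 3510 rpm
ω = 2π×3510/60 = 367.6 rad/s
τ = P_out/ω = 136951/367.6 = 372.6 N·m
In lb·ft: 372.6/1.356 = 275 lb·ft

275 lb·ft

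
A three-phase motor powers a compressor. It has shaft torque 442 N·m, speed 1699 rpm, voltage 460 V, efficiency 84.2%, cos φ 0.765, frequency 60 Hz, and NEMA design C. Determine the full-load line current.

ω = 2π×1699/60 = 177.9 rad/s; P_out = τω = 442 × 177.9 = 78632 W
P_in = P_out / η = 78632 / 0.842 = 93387 W
I_L = P_in / (√3·V_L·cosφ) = 93387 / (1.732 × 460 × 0.765) = 153 A

153 A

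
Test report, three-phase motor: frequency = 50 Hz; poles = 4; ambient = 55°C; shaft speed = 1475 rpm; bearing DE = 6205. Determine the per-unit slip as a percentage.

n_s = 120f/p = 120×50/4 = 1500 rpm
s = (n_s − n)/n_s = (1500 − 1475)/1500 = 0.0167

1.67 %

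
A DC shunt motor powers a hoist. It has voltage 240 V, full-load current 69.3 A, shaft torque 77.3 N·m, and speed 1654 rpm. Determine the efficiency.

80.5 %

ω = 2π × 1654/60 = 173.2 rad/s; P_out = τω = 77.3 × 173.2 = 13388 W
P_in = V·I = 240 × 69.3 = 16632 W
η = P_out / P_in = 13388 / 16632 = 0.805 = 80.5%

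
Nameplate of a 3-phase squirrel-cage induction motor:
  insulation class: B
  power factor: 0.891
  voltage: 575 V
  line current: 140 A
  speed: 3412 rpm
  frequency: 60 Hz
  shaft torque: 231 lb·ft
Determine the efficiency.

90.1 %

τ = 231 lb·ft × 1.356 = 313.2 N·m
ω = 2π × 3412/60 = 357.3 rad/s; P_out = τω = 313.2 × 357.3 = 111906 W
P_in = √3·V_L·I_L·cosφ = 1.732 × 575 × 140 × 0.891 = 124229 W
η = P_out / P_in = 111906 / 124229 = 0.901 = 90.1%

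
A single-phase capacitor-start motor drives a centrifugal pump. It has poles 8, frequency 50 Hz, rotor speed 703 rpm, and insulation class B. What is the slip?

n_s = 120f/p = 120×50/8 = 750 rpm
s = (n_s − n)/n_s = (750 − 703)/750 = 0.0627

6.27 %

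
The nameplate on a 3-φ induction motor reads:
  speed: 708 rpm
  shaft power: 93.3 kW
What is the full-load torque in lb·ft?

ω = 2π × 708/60 = 74.14 rad/s
τ = P/ω = 93300/74.14 = 1258 N·m
In lb·ft: 1258/1.356 = 928 lb·ft

928 lb·ft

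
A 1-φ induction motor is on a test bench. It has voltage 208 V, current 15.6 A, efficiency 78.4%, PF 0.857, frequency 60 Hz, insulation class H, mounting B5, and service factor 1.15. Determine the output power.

2.18 kW

P_in = V·I·cosφ = 208 × 15.6 × 0.857 = 2781 W
P_out = η·P_in = 0.784 × 2781 = 2180 W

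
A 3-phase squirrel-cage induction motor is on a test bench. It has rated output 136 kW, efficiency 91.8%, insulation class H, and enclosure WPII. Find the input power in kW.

148 kW

P_out = 136000 W
P_in = P_out/η = 136000/0.918 = 148148 W = 148 kW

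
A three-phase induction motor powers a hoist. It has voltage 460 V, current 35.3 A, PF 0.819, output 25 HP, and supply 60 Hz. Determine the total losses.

4380 W

P_in = √3·V·I·cosφ = 1.732×460×35.3×0.819 = 23034 W
P_out = 25×746 = 18650 W
Losses = P_in − P_out = 23034 − 18650 = 4384 W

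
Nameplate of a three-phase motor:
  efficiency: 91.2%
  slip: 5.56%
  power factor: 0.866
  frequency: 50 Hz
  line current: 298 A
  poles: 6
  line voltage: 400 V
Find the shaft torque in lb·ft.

1220 lb·ft

P_in = √3·V·I·cosφ = 1.732 × 400 × 298 × 0.866 = 178790 W
P_out = η·P_in = 0.912 × 178790 = 163056 W
n_s = 120×50/6 = 1000 rpm; n = 1000×(1−0.0556) = 944 rpm
ω = 2π×944/60 = 98.86 rad/s
τ = P_out/ω = 163056/98.86 = 1649 N·m
In lb·ft: 1649/1.356 = 1220 lb·ft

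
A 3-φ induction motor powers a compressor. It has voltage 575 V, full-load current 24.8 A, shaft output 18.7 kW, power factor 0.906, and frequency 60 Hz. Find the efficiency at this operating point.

83.6 %

P_out = 18.7 kW = 18700 W
P_in = √3·V_L·I_L·cosφ = 1.732 × 575 × 24.8 × 0.906 = 22377 W
η = P_out / P_in = 18700 / 22377 = 0.836 = 83.6%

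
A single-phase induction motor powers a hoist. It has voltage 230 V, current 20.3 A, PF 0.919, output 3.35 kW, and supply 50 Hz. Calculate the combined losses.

941 W

P_in = V·I·cosφ = 230×20.3×0.919 = 4291 W
P_out = 3350 W
Losses = P_in − P_out = 4291 − 3350 = 941 W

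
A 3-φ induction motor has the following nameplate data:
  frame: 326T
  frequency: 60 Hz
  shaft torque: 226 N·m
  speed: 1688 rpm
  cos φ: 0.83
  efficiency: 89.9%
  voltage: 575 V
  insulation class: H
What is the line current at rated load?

ω = 2π×1688/60 = 176.8 rad/s; P_out = τω = 226 × 176.8 = 39957 W
P_in = P_out / η = 39957 / 0.899 = 44446 W
I_L = P_in / (√3·V_L·cosφ) = 44446 / (1.732 × 575 × 0.83) = 53.8 A

53.8 A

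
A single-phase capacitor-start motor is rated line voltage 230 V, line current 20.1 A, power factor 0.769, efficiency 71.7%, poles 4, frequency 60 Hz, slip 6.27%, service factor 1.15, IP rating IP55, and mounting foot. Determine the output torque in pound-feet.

10.6 lb·ft

P_in = V·I·cosφ = 230 × 20.1 × 0.769 = 3555 W
P_out = η·P_in = 0.717 × 3555 = 2549 W
n_s = 120×60/4 = 1800 rpm; n = 1800×(1−0.0627) = 1687 rpm
ω = 2π×1687/60 = 176.7 rad/s
τ = P_out/ω = 2549/176.7 = 14.43 N·m
In lb·ft: 14.43/1.356 = 10.6 lb·ft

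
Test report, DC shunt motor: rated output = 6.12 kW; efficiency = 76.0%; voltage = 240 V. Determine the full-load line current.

P_out = 6.12 kW = 6120 W
P_in = P_out / η = 6120 / 0.760 = 8053 W
I = P_in / V = 8053 / 240 = 33.6 A

33.6 A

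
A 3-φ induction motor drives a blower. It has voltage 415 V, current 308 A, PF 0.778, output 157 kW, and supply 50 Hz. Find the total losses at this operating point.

15200 W

P_in = √3·V·I·cosφ = 1.732×415×308×0.778 = 172237 W
P_out = 157000 W
Losses = P_in − P_out = 172237 − 157000 = 15237 W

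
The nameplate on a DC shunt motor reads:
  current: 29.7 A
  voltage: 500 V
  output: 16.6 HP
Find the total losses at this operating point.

2470 W

P_in = V·I = 500×29.7 = 14850 W
P_out = 16.6×746 = 12384 W
Losses = P_in − P_out = 14850 − 12384 = 2466 W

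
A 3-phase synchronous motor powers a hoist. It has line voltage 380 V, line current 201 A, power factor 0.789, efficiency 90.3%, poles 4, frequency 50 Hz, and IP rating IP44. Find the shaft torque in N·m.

600 N·m

P_in = √3·V·I·cosφ = 1.732 × 380 × 201 × 0.789 = 104377 W
P_out = η·P_in = 0.903 × 104377 = 94252 W
n = n_s = 120×50/4 = 1500 rpm (synchronous)
ω = 2π×1500/60 = 157.1 rad/s
τ = P_out/ω = 94252/157.1 = 600 N·m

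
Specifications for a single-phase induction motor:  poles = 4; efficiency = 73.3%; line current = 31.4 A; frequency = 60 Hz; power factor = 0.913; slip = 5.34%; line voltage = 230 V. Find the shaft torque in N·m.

27.1 N·m

P_in = V·I·cosφ = 230 × 31.4 × 0.913 = 6594 W
P_out = η·P_in = 0.733 × 6594 = 4833 W
n_s = 120×60/4 = 1800 rpm; n = 1800×(1−0.0534) = 1704 rpm
ω = 2π×1704/60 = 178.4 rad/s
τ = P_out/ω = 4833/178.4 = 27.1 N·m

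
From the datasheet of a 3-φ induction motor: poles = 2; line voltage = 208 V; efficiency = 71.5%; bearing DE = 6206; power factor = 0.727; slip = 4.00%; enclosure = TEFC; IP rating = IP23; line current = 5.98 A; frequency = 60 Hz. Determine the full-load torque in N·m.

P_in = √3·V·I·cosφ = 1.732 × 208 × 5.98 × 0.727 = 1566 W
P_out = η·P_in = 0.715 × 1566 = 1120 W
n_s = 120×60/2 = 3600 rpm; n = 3600×(1−0.04) = 3456 rpm
ω = 2π×3456/60 = 361.9 rad/s
τ = P_out/ω = 1120/361.9 = 3.09 N·m

3.09 N·m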